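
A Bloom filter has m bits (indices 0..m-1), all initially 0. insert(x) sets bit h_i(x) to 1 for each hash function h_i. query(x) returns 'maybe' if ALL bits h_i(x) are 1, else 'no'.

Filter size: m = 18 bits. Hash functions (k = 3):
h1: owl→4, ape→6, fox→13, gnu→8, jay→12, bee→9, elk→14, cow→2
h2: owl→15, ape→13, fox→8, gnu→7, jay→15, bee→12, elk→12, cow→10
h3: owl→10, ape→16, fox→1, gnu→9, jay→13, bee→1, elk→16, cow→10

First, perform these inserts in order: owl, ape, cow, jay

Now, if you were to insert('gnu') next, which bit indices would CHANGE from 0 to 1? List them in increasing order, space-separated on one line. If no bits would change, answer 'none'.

Start: bits=000000000000000000
After insert 'owl': sets bits 4 10 15 -> bits=000010000010000100
After insert 'ape': sets bits 6 13 16 -> bits=000010100010010110
After insert 'cow': sets bits 2 10 -> bits=001010100010010110
After insert 'jay': sets bits 12 13 15 -> bits=001010100010110110
insert 'gnu' would touch bits 7 8 9; currently bit7=0, bit8=0, bit9=0
Bits that are 0 among those (would change 0->1): 7 8 9

Answer: 7 8 9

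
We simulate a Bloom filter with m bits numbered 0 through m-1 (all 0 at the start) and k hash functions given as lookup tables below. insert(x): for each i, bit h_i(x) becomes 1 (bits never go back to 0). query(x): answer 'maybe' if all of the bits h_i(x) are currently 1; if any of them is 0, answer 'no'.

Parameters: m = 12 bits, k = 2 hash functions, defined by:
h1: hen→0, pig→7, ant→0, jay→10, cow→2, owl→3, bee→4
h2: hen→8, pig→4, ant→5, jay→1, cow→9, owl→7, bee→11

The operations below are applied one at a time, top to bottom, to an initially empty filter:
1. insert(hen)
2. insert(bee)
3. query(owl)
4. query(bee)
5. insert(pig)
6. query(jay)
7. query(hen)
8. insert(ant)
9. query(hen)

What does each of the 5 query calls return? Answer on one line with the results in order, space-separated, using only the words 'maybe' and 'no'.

Answer: no maybe no maybe maybe

Derivation:
Start: bits=000000000000
Op 1: insert hen -> sets bits 0 8 -> bits=100000001000
Op 2: insert bee -> sets bits 4 11 -> bits=100010001001
Op 3: query owl -> checks bit3=0, bit7=0 (has a 0) -> no
Op 4: query bee -> checks bit4=1, bit11=1 (all 1) -> maybe
Op 5: insert pig -> sets bits 4 7 -> bits=100010011001
Op 6: query jay -> checks bit1=0, bit10=0 (has a 0) -> no
Op 7: query hen -> checks bit0=1, bit8=1 (all 1) -> maybe
Op 8: insert ant -> sets bits 0 5 -> bits=100011011001
Op 9: query hen -> checks bit0=1, bit8=1 (all 1) -> maybe
Query results in order: no maybe no maybe maybe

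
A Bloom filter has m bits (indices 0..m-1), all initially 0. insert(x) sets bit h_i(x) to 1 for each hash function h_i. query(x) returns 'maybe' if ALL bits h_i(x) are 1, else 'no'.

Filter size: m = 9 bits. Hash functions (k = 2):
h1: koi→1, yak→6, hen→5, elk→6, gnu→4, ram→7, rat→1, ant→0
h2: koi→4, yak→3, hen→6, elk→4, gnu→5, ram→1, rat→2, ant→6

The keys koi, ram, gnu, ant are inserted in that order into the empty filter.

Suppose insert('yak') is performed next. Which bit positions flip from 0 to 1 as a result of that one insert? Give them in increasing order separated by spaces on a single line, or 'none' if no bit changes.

Start: bits=000000000
After insert 'koi': sets bits 1 4 -> bits=010010000
After insert 'ram': sets bits 1 7 -> bits=010010010
After insert 'gnu': sets bits 4 5 -> bits=010011010
After insert 'ant': sets bits 0 6 -> bits=110011110
insert 'yak' would touch bits 3 6; currently bit3=0, bit6=1
Bits that are 0 among those (would change 0->1): 3

Answer: 3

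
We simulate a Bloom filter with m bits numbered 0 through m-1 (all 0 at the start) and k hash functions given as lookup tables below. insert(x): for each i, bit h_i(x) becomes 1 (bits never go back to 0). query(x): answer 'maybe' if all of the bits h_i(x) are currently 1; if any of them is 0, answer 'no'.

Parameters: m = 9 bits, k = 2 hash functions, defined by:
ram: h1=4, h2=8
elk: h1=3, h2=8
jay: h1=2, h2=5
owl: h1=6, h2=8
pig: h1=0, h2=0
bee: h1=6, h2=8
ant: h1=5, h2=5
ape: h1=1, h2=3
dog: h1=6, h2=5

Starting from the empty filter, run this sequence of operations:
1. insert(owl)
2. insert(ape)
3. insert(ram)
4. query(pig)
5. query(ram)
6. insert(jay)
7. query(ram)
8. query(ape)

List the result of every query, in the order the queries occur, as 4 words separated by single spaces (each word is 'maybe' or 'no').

Answer: no maybe maybe maybe

Derivation:
Start: bits=000000000
Op 1: insert owl -> sets bits 6 8 -> bits=000000101
Op 2: insert ape -> sets bits 1 3 -> bits=010100101
Op 3: insert ram -> sets bits 4 8 -> bits=010110101
Op 4: query pig -> checks bit0=0 (has a 0) -> no
Op 5: query ram -> checks bit4=1, bit8=1 (all 1) -> maybe
Op 6: insert jay -> sets bits 2 5 -> bits=011111101
Op 7: query ram -> checks bit4=1, bit8=1 (all 1) -> maybe
Op 8: query ape -> checks bit1=1, bit3=1 (all 1) -> maybe
Query results in order: no maybe maybe maybe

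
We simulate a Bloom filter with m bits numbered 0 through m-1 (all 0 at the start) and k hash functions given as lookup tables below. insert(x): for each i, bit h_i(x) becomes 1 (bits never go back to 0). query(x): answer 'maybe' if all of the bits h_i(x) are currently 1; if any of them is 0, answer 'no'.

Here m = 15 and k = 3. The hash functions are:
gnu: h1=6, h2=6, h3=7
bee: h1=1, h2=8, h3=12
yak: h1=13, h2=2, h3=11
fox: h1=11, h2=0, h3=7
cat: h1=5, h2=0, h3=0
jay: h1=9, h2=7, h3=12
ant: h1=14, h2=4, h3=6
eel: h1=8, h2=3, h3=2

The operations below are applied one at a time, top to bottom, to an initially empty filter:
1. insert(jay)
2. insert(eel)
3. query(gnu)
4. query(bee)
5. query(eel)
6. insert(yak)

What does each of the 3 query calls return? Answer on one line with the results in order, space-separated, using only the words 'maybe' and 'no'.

Answer: no no maybe

Derivation:
Start: bits=000000000000000
Op 1: insert jay -> sets bits 7 9 12 -> bits=000000010100100
Op 2: insert eel -> sets bits 2 3 8 -> bits=001100011100100
Op 3: query gnu -> checks bit6=0, bit7=1 (has a 0) -> no
Op 4: query bee -> checks bit1=0, bit8=1, bit12=1 (has a 0) -> no
Op 5: query eel -> checks bit2=1, bit3=1, bit8=1 (all 1) -> maybe
Op 6: insert yak -> sets bits 2 11 13 -> bits=001100011101110
Query results in order: no no maybe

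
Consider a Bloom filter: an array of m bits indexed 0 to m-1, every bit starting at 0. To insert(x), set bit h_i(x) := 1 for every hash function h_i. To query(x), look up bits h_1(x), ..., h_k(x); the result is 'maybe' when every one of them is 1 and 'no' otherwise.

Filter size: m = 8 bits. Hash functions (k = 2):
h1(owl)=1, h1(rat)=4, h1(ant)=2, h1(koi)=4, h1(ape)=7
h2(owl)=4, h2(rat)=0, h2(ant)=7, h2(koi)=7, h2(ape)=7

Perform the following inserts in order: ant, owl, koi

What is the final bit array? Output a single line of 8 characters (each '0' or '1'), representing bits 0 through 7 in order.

Start: bits=00000000
After insert 'ant': sets bits 2 7 -> bits=00100001
After insert 'owl': sets bits 1 4 -> bits=01101001
After insert 'koi': sets bits 4 7 -> bits=01101001

Answer: 01101001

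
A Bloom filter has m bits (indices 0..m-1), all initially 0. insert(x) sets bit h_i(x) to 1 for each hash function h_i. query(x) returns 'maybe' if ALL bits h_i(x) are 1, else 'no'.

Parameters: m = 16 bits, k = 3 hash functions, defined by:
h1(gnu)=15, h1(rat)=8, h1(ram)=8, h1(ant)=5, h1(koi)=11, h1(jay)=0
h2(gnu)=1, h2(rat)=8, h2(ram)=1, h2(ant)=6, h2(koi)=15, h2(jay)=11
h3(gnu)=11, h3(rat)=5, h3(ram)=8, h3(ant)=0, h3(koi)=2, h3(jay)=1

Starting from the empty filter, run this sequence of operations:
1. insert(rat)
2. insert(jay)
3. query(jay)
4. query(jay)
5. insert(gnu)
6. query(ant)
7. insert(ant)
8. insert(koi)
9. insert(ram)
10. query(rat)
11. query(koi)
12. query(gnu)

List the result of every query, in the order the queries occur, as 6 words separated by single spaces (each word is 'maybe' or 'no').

Start: bits=0000000000000000
Op 1: insert rat -> sets bits 5 8 -> bits=0000010010000000
Op 2: insert jay -> sets bits 0 1 11 -> bits=1100010010010000
Op 3: query jay -> checks bit0=1, bit1=1, bit11=1 (all 1) -> maybe
Op 4: query jay -> checks bit0=1, bit1=1, bit11=1 (all 1) -> maybe
Op 5: insert gnu -> sets bits 1 11 15 -> bits=1100010010010001
Op 6: query ant -> checks bit0=1, bit5=1, bit6=0 (has a 0) -> no
Op 7: insert ant -> sets bits 0 5 6 -> bits=1100011010010001
Op 8: insert koi -> sets bits 2 11 15 -> bits=1110011010010001
Op 9: insert ram -> sets bits 1 8 -> bits=1110011010010001
Op 10: query rat -> checks bit5=1, bit8=1 (all 1) -> maybe
Op 11: query koi -> checks bit2=1, bit11=1, bit15=1 (all 1) -> maybe
Op 12: query gnu -> checks bit1=1, bit11=1, bit15=1 (all 1) -> maybe
Query results in order: maybe maybe no maybe maybe maybe

Answer: maybe maybe no maybe maybe maybe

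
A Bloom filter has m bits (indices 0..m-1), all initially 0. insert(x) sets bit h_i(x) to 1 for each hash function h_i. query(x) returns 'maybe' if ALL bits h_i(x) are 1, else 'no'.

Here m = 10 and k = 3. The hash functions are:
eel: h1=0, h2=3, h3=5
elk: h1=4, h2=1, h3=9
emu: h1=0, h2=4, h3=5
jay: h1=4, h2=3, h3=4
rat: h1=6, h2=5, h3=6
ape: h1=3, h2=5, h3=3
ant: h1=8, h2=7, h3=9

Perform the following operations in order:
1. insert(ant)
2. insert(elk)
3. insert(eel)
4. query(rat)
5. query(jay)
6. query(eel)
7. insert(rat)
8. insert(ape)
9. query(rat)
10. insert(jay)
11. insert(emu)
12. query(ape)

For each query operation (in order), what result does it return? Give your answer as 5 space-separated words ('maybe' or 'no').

Answer: no maybe maybe maybe maybe

Derivation:
Start: bits=0000000000
Op 1: insert ant -> sets bits 7 8 9 -> bits=0000000111
Op 2: insert elk -> sets bits 1 4 9 -> bits=0100100111
Op 3: insert eel -> sets bits 0 3 5 -> bits=1101110111
Op 4: query rat -> checks bit5=1, bit6=0 (has a 0) -> no
Op 5: query jay -> checks bit3=1, bit4=1 (all 1) -> maybe
Op 6: query eel -> checks bit0=1, bit3=1, bit5=1 (all 1) -> maybe
Op 7: insert rat -> sets bits 5 6 -> bits=1101111111
Op 8: insert ape -> sets bits 3 5 -> bits=1101111111
Op 9: query rat -> checks bit5=1, bit6=1 (all 1) -> maybe
Op 10: insert jay -> sets bits 3 4 -> bits=1101111111
Op 11: insert emu -> sets bits 0 4 5 -> bits=1101111111
Op 12: query ape -> checks bit3=1, bit5=1 (all 1) -> maybe
Query results in order: no maybe maybe maybe maybe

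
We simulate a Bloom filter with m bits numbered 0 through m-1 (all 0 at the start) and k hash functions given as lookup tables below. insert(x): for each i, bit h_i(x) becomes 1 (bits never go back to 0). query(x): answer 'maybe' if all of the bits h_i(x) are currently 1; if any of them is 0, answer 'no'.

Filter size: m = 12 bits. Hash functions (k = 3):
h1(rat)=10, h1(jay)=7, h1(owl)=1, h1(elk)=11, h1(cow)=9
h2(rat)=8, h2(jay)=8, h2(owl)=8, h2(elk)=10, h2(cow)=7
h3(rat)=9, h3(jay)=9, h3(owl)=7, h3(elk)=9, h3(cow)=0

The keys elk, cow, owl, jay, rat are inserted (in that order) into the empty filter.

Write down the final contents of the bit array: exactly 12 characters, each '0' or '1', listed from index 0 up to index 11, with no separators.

Answer: 110000011111

Derivation:
Start: bits=000000000000
After insert 'elk': sets bits 9 10 11 -> bits=000000000111
After insert 'cow': sets bits 0 7 9 -> bits=100000010111
After insert 'owl': sets bits 1 7 8 -> bits=110000011111
After insert 'jay': sets bits 7 8 9 -> bits=110000011111
After insert 'rat': sets bits 8 9 10 -> bits=110000011111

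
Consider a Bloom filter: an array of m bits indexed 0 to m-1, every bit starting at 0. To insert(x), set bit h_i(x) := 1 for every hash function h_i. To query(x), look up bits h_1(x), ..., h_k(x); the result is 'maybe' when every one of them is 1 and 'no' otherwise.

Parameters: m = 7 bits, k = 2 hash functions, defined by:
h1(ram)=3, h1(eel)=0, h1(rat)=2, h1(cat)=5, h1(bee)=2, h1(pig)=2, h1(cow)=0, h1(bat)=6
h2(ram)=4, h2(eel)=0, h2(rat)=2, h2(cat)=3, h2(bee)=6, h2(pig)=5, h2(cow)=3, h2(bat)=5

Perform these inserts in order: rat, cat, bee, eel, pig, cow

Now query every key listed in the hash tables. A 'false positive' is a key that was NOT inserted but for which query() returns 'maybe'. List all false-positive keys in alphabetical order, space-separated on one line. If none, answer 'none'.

Start: bits=0000000
After insert 'rat': sets bits 2 -> bits=0010000
After insert 'cat': sets bits 3 5 -> bits=0011010
After insert 'bee': sets bits 2 6 -> bits=0011011
After insert 'eel': sets bits 0 -> bits=1011011
After insert 'pig': sets bits 2 5 -> bits=1011011
After insert 'cow': sets bits 0 3 -> bits=1011011
Not inserted: bat ram — query each against bits=1011011:
query bat: checks bit5=1, bit6=1 (all 1) -> maybe => FALSE POSITIVE
query ram: checks bit3=1, bit4=0 (has a 0) -> no => not a false positive
False positives (alphabetical): bat

Answer: bat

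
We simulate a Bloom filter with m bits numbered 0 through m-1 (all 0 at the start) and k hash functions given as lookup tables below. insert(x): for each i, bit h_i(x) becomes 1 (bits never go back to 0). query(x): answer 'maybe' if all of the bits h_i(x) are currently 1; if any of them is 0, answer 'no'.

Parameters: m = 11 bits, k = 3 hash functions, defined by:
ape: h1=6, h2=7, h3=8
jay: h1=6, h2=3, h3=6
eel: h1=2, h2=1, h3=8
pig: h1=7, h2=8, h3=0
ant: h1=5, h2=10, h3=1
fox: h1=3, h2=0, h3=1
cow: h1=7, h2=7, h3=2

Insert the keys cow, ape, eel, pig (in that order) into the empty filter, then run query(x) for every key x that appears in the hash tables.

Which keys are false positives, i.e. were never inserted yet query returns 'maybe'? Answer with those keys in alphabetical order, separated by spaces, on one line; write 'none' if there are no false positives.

Answer: none

Derivation:
Start: bits=00000000000
After insert 'cow': sets bits 2 7 -> bits=00100001000
After insert 'ape': sets bits 6 7 8 -> bits=00100011100
After insert 'eel': sets bits 1 2 8 -> bits=01100011100
After insert 'pig': sets bits 0 7 8 -> bits=11100011100
Not inserted: ant fox jay — query each against bits=11100011100:
query ant: checks bit1=1, bit5=0, bit10=0 (has a 0) -> no => not a false positive
query fox: checks bit0=1, bit1=1, bit3=0 (has a 0) -> no => not a false positive
query jay: checks bit3=0, bit6=1 (has a 0) -> no => not a false positive
False positives (alphabetical): none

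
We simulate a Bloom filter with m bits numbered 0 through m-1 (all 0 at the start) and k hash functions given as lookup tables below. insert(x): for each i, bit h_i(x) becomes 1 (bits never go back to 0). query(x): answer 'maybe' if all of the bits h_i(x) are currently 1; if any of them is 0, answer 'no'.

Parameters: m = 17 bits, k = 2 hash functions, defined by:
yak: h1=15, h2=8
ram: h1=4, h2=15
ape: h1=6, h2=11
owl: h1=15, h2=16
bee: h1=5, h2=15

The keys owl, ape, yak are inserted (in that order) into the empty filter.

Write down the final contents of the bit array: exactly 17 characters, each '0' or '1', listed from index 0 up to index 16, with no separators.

Start: bits=00000000000000000
After insert 'owl': sets bits 15 16 -> bits=00000000000000011
After insert 'ape': sets bits 6 11 -> bits=00000010000100011
After insert 'yak': sets bits 8 15 -> bits=00000010100100011

Answer: 00000010100100011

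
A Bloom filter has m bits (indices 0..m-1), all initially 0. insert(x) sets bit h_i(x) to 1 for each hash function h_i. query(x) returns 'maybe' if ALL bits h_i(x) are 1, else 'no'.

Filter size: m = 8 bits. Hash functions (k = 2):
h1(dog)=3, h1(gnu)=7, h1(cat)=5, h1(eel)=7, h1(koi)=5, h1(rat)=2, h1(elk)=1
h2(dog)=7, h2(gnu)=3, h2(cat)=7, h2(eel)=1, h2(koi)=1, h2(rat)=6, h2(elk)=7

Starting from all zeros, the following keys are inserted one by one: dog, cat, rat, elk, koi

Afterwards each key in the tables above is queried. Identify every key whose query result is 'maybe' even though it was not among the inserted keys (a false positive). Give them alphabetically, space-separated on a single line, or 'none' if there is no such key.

Start: bits=00000000
After insert 'dog': sets bits 3 7 -> bits=00010001
After insert 'cat': sets bits 5 7 -> bits=00010101
After insert 'rat': sets bits 2 6 -> bits=00110111
After insert 'elk': sets bits 1 7 -> bits=01110111
After insert 'koi': sets bits 1 5 -> bits=01110111
Not inserted: eel gnu — query each against bits=01110111:
query eel: checks bit1=1, bit7=1 (all 1) -> maybe => FALSE POSITIVE
query gnu: checks bit3=1, bit7=1 (all 1) -> maybe => FALSE POSITIVE
False positives (alphabetical): eel gnu

Answer: eel gnu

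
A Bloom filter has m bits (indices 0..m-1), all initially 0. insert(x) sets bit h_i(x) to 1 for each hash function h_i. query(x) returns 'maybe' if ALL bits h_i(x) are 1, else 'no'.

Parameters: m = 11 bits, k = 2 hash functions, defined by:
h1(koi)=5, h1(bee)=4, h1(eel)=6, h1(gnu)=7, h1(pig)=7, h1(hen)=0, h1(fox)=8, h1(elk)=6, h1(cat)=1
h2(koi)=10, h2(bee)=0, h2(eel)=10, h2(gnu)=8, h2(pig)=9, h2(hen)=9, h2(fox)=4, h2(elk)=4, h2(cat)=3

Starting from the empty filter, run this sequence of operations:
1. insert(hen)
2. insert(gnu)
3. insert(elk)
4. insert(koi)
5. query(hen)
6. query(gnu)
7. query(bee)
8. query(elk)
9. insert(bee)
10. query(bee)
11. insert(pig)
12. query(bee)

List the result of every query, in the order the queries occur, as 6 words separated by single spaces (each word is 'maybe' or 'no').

Start: bits=00000000000
Op 1: insert hen -> sets bits 0 9 -> bits=10000000010
Op 2: insert gnu -> sets bits 7 8 -> bits=10000001110
Op 3: insert elk -> sets bits 4 6 -> bits=10001011110
Op 4: insert koi -> sets bits 5 10 -> bits=10001111111
Op 5: query hen -> checks bit0=1, bit9=1 (all 1) -> maybe
Op 6: query gnu -> checks bit7=1, bit8=1 (all 1) -> maybe
Op 7: query bee -> checks bit0=1, bit4=1 (all 1) -> maybe
Op 8: query elk -> checks bit4=1, bit6=1 (all 1) -> maybe
Op 9: insert bee -> sets bits 0 4 -> bits=10001111111
Op 10: query bee -> checks bit0=1, bit4=1 (all 1) -> maybe
Op 11: insert pig -> sets bits 7 9 -> bits=10001111111
Op 12: query bee -> checks bit0=1, bit4=1 (all 1) -> maybe
Query results in order: maybe maybe maybe maybe maybe maybe

Answer: maybe maybe maybe maybe maybe maybe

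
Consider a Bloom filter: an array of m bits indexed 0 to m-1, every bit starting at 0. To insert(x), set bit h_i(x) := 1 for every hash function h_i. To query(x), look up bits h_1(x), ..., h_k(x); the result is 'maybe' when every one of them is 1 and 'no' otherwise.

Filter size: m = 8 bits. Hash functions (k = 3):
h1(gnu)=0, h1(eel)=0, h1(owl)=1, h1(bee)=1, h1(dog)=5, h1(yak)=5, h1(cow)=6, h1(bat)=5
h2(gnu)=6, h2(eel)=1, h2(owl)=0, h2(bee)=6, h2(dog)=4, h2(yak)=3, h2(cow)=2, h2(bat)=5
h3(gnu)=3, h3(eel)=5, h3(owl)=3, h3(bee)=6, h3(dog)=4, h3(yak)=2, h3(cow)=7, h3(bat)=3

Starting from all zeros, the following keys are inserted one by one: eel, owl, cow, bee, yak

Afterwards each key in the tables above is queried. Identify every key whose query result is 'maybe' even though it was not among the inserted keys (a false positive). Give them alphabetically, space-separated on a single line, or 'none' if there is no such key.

Start: bits=00000000
After insert 'eel': sets bits 0 1 5 -> bits=11000100
After insert 'owl': sets bits 0 1 3 -> bits=11010100
After insert 'cow': sets bits 2 6 7 -> bits=11110111
After insert 'bee': sets bits 1 6 -> bits=11110111
After insert 'yak': sets bits 2 3 5 -> bits=11110111
Not inserted: bat dog gnu — query each against bits=11110111:
query bat: checks bit3=1, bit5=1 (all 1) -> maybe => FALSE POSITIVE
query dog: checks bit4=0, bit5=1 (has a 0) -> no => not a false positive
query gnu: checks bit0=1, bit3=1, bit6=1 (all 1) -> maybe => FALSE POSITIVE
False positives (alphabetical): bat gnu

Answer: bat gnu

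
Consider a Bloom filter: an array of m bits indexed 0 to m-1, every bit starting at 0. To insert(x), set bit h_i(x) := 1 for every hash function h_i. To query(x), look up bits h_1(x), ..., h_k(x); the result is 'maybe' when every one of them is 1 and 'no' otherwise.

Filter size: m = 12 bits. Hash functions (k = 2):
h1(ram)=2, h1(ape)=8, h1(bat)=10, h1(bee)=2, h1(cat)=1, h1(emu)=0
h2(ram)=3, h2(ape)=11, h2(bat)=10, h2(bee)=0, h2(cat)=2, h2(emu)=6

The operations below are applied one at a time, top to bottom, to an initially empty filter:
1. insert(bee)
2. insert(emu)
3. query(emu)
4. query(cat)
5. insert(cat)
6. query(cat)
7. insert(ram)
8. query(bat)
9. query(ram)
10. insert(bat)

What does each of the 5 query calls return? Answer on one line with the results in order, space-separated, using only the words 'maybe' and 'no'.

Start: bits=000000000000
Op 1: insert bee -> sets bits 0 2 -> bits=101000000000
Op 2: insert emu -> sets bits 0 6 -> bits=101000100000
Op 3: query emu -> checks bit0=1, bit6=1 (all 1) -> maybe
Op 4: query cat -> checks bit1=0, bit2=1 (has a 0) -> no
Op 5: insert cat -> sets bits 1 2 -> bits=111000100000
Op 6: query cat -> checks bit1=1, bit2=1 (all 1) -> maybe
Op 7: insert ram -> sets bits 2 3 -> bits=111100100000
Op 8: query bat -> checks bit10=0 (has a 0) -> no
Op 9: query ram -> checks bit2=1, bit3=1 (all 1) -> maybe
Op 10: insert bat -> sets bits 10 -> bits=111100100010
Query results in order: maybe no maybe no maybe

Answer: maybe no maybe no maybe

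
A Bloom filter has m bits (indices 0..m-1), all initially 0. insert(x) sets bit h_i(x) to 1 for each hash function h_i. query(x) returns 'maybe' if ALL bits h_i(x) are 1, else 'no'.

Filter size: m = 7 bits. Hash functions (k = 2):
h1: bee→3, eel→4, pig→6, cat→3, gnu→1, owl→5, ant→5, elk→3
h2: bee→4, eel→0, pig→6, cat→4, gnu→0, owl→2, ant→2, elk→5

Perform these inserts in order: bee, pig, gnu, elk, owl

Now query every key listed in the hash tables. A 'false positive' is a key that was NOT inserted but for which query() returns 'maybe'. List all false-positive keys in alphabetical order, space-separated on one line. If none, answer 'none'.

Start: bits=0000000
After insert 'bee': sets bits 3 4 -> bits=0001100
After insert 'pig': sets bits 6 -> bits=0001101
After insert 'gnu': sets bits 0 1 -> bits=1101101
After insert 'elk': sets bits 3 5 -> bits=1101111
After insert 'owl': sets bits 2 5 -> bits=1111111
Not inserted: ant cat eel — query each against bits=1111111:
query ant: checks bit2=1, bit5=1 (all 1) -> maybe => FALSE POSITIVE
query cat: checks bit3=1, bit4=1 (all 1) -> maybe => FALSE POSITIVE
query eel: checks bit0=1, bit4=1 (all 1) -> maybe => FALSE POSITIVE
False positives (alphabetical): ant cat eel

Answer: ant cat eel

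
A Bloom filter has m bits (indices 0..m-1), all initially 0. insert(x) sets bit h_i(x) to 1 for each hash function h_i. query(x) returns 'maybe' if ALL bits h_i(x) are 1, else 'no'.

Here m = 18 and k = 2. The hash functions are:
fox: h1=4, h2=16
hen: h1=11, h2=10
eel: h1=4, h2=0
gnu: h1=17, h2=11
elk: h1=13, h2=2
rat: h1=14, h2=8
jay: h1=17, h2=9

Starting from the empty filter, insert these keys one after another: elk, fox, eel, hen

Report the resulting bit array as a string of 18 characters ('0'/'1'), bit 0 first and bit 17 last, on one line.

Answer: 101010000011010010

Derivation:
Start: bits=000000000000000000
After insert 'elk': sets bits 2 13 -> bits=001000000000010000
After insert 'fox': sets bits 4 16 -> bits=001010000000010010
After insert 'eel': sets bits 0 4 -> bits=101010000000010010
After insert 'hen': sets bits 10 11 -> bits=101010000011010010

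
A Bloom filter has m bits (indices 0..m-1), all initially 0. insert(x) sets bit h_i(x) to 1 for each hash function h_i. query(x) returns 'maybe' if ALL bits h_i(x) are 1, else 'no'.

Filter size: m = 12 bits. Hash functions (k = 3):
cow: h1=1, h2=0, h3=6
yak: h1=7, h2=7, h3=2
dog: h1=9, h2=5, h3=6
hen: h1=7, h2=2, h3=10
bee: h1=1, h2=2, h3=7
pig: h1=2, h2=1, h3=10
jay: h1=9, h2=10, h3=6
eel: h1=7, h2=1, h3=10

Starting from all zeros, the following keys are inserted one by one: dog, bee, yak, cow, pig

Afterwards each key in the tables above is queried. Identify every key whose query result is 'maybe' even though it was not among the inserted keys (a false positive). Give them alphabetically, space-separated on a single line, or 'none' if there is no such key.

Answer: eel hen jay

Derivation:
Start: bits=000000000000
After insert 'dog': sets bits 5 6 9 -> bits=000001100100
After insert 'bee': sets bits 1 2 7 -> bits=011001110100
After insert 'yak': sets bits 2 7 -> bits=011001110100
After insert 'cow': sets bits 0 1 6 -> bits=111001110100
After insert 'pig': sets bits 1 2 10 -> bits=111001110110
Not inserted: eel hen jay — query each against bits=111001110110:
query eel: checks bit1=1, bit7=1, bit10=1 (all 1) -> maybe => FALSE POSITIVE
query hen: checks bit2=1, bit7=1, bit10=1 (all 1) -> maybe => FALSE POSITIVE
query jay: checks bit6=1, bit9=1, bit10=1 (all 1) -> maybe => FALSE POSITIVE
False positives (alphabetical): eel hen jay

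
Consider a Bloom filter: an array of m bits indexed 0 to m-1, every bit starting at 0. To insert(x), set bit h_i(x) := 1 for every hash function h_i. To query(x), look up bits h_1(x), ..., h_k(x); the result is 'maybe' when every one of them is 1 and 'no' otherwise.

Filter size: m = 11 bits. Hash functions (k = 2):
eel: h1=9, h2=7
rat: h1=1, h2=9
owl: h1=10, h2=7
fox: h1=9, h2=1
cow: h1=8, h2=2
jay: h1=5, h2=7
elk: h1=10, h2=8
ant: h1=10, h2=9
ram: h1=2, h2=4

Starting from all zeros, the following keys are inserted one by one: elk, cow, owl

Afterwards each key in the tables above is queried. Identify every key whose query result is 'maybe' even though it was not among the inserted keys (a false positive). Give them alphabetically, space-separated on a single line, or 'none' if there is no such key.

Answer: none

Derivation:
Start: bits=00000000000
After insert 'elk': sets bits 8 10 -> bits=00000000101
After insert 'cow': sets bits 2 8 -> bits=00100000101
After insert 'owl': sets bits 7 10 -> bits=00100001101
Not inserted: ant eel fox jay ram rat — query each against bits=00100001101:
query ant: checks bit9=0, bit10=1 (has a 0) -> no => not a false positive
query eel: checks bit7=1, bit9=0 (has a 0) -> no => not a false positive
query fox: checks bit1=0, bit9=0 (has a 0) -> no => not a false positive
query jay: checks bit5=0, bit7=1 (has a 0) -> no => not a false positive
query ram: checks bit2=1, bit4=0 (has a 0) -> no => not a false positive
query rat: checks bit1=0, bit9=0 (has a 0) -> no => not a false positive
False positives (alphabetical): none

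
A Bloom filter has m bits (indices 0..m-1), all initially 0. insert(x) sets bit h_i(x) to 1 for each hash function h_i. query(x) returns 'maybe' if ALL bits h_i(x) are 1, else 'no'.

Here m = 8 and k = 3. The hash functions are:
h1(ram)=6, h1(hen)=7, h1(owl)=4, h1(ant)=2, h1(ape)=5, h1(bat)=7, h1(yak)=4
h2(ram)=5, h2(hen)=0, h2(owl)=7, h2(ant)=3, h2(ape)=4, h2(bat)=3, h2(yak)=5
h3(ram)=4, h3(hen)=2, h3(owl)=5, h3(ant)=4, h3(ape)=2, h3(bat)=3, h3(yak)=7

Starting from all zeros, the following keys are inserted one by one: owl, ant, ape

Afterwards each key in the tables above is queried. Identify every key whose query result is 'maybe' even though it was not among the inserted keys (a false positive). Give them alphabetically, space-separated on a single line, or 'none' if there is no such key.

Answer: bat yak

Derivation:
Start: bits=00000000
After insert 'owl': sets bits 4 5 7 -> bits=00001101
After insert 'ant': sets bits 2 3 4 -> bits=00111101
After insert 'ape': sets bits 2 4 5 -> bits=00111101
Not inserted: bat hen ram yak — query each against bits=00111101:
query bat: checks bit3=1, bit7=1 (all 1) -> maybe => FALSE POSITIVE
query hen: checks bit0=0, bit2=1, bit7=1 (has a 0) -> no => not a false positive
query ram: checks bit4=1, bit5=1, bit6=0 (has a 0) -> no => not a false positive
query yak: checks bit4=1, bit5=1, bit7=1 (all 1) -> maybe => FALSE POSITIVE
False positives (alphabetical): bat yak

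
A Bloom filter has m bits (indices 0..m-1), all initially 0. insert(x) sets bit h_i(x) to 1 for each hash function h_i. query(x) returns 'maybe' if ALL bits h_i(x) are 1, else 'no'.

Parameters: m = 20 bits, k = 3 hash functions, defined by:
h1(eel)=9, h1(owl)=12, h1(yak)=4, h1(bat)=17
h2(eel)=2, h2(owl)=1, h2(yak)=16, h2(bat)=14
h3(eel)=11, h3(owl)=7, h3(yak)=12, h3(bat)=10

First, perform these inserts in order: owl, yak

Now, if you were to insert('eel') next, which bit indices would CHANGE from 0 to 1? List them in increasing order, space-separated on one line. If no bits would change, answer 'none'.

Answer: 2 9 11

Derivation:
Start: bits=00000000000000000000
After insert 'owl': sets bits 1 7 12 -> bits=01000001000010000000
After insert 'yak': sets bits 4 12 16 -> bits=01001001000010001000
insert 'eel' would touch bits 2 9 11; currently bit2=0, bit9=0, bit11=0
Bits that are 0 among those (would change 0->1): 2 9 11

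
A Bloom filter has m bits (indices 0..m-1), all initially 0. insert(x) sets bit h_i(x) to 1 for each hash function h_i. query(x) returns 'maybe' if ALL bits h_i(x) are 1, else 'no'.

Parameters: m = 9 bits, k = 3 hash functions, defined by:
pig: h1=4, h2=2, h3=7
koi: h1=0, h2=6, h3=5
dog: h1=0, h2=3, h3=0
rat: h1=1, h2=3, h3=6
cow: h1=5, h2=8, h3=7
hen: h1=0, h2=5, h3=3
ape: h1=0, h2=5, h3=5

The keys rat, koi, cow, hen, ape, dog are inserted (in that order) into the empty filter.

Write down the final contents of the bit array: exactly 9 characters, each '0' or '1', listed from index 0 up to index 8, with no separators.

Answer: 110101111

Derivation:
Start: bits=000000000
After insert 'rat': sets bits 1 3 6 -> bits=010100100
After insert 'koi': sets bits 0 5 6 -> bits=110101100
After insert 'cow': sets bits 5 7 8 -> bits=110101111
After insert 'hen': sets bits 0 3 5 -> bits=110101111
After insert 'ape': sets bits 0 5 -> bits=110101111
After insert 'dog': sets bits 0 3 -> bits=110101111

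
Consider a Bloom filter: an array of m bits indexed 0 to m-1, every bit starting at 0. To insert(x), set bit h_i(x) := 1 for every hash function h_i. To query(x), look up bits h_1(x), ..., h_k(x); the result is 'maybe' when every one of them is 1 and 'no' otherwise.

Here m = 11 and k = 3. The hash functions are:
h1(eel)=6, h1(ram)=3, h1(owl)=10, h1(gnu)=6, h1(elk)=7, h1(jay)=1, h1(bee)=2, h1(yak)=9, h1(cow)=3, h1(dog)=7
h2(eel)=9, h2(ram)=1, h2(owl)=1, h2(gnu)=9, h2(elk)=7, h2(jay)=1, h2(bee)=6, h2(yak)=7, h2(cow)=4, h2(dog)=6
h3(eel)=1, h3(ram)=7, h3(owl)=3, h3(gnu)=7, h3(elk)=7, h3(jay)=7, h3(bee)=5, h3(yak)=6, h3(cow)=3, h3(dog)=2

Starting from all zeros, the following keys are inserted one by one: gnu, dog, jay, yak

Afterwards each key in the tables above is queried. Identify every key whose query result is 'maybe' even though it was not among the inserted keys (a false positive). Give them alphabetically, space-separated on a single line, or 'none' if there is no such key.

Start: bits=00000000000
After insert 'gnu': sets bits 6 7 9 -> bits=00000011010
After insert 'dog': sets bits 2 6 7 -> bits=00100011010
After insert 'jay': sets bits 1 7 -> bits=01100011010
After insert 'yak': sets bits 6 7 9 -> bits=01100011010
Not inserted: bee cow eel elk owl ram — query each against bits=01100011010:
query bee: checks bit2=1, bit5=0, bit6=1 (has a 0) -> no => not a false positive
query cow: checks bit3=0, bit4=0 (has a 0) -> no => not a false positive
query eel: checks bit1=1, bit6=1, bit9=1 (all 1) -> maybe => FALSE POSITIVE
query elk: checks bit7=1 (all 1) -> maybe => FALSE POSITIVE
query owl: checks bit1=1, bit3=0, bit10=0 (has a 0) -> no => not a false positive
query ram: checks bit1=1, bit3=0, bit7=1 (has a 0) -> no => not a false positive
False positives (alphabetical): eel elk

Answer: eel elk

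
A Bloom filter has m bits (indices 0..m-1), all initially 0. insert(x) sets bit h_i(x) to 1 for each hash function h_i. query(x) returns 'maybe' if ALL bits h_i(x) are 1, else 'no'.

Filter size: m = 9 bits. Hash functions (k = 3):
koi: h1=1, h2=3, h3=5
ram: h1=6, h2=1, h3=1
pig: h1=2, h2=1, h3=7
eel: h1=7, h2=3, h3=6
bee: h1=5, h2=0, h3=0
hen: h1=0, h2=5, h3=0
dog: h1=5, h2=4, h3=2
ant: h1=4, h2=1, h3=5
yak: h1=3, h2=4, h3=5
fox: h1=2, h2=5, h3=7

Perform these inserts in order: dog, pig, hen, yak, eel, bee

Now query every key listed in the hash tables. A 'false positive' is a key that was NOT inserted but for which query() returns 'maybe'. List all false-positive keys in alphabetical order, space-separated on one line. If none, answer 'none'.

Answer: ant fox koi ram

Derivation:
Start: bits=000000000
After insert 'dog': sets bits 2 4 5 -> bits=001011000
After insert 'pig': sets bits 1 2 7 -> bits=011011010
After insert 'hen': sets bits 0 5 -> bits=111011010
After insert 'yak': sets bits 3 4 5 -> bits=111111010
After insert 'eel': sets bits 3 6 7 -> bits=111111110
After insert 'bee': sets bits 0 5 -> bits=111111110
Not inserted: ant fox koi ram — query each against bits=111111110:
query ant: checks bit1=1, bit4=1, bit5=1 (all 1) -> maybe => FALSE POSITIVE
query fox: checks bit2=1, bit5=1, bit7=1 (all 1) -> maybe => FALSE POSITIVE
query koi: checks bit1=1, bit3=1, bit5=1 (all 1) -> maybe => FALSE POSITIVE
query ram: checks bit1=1, bit6=1 (all 1) -> maybe => FALSE POSITIVE
False positives (alphabetical): ant fox koi ram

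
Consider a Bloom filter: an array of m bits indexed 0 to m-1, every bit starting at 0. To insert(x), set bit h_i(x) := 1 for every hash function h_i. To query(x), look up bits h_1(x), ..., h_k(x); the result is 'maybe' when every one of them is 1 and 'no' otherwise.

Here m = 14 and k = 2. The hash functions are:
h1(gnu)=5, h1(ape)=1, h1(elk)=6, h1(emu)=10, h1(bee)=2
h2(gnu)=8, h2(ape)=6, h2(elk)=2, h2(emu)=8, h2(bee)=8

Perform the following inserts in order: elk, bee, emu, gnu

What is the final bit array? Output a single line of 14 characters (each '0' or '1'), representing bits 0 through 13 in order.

Start: bits=00000000000000
After insert 'elk': sets bits 2 6 -> bits=00100010000000
After insert 'bee': sets bits 2 8 -> bits=00100010100000
After insert 'emu': sets bits 8 10 -> bits=00100010101000
After insert 'gnu': sets bits 5 8 -> bits=00100110101000

Answer: 00100110101000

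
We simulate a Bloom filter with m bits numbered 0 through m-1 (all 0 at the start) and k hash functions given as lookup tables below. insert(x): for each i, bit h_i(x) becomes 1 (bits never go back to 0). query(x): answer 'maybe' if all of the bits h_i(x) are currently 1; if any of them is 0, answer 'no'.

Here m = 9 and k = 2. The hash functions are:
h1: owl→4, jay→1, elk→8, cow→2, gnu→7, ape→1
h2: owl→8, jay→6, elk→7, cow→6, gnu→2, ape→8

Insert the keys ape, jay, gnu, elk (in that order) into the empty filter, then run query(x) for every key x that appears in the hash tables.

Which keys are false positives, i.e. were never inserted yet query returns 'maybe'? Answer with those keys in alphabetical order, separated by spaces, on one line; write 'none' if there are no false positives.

Answer: cow

Derivation:
Start: bits=000000000
After insert 'ape': sets bits 1 8 -> bits=010000001
After insert 'jay': sets bits 1 6 -> bits=010000101
After insert 'gnu': sets bits 2 7 -> bits=011000111
After insert 'elk': sets bits 7 8 -> bits=011000111
Not inserted: cow owl — query each against bits=011000111:
query cow: checks bit2=1, bit6=1 (all 1) -> maybe => FALSE POSITIVE
query owl: checks bit4=0, bit8=1 (has a 0) -> no => not a false positive
False positives (alphabetical): cow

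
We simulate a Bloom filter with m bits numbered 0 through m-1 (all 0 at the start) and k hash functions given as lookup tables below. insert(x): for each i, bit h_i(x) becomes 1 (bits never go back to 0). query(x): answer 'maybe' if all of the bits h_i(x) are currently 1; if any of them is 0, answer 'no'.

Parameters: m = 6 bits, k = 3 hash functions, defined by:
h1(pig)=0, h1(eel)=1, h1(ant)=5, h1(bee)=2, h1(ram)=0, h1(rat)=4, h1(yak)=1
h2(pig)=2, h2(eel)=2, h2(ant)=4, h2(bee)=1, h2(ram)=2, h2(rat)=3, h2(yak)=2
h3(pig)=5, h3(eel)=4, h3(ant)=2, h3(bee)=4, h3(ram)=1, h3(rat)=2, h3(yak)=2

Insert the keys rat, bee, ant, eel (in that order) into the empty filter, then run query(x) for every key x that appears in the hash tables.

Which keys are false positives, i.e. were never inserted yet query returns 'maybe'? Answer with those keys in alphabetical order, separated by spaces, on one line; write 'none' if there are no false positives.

Start: bits=000000
After insert 'rat': sets bits 2 3 4 -> bits=001110
After insert 'bee': sets bits 1 2 4 -> bits=011110
After insert 'ant': sets bits 2 4 5 -> bits=011111
After insert 'eel': sets bits 1 2 4 -> bits=011111
Not inserted: pig ram yak — query each against bits=011111:
query pig: checks bit0=0, bit2=1, bit5=1 (has a 0) -> no => not a false positive
query ram: checks bit0=0, bit1=1, bit2=1 (has a 0) -> no => not a false positive
query yak: checks bit1=1, bit2=1 (all 1) -> maybe => FALSE POSITIVE
False positives (alphabetical): yak

Answer: yak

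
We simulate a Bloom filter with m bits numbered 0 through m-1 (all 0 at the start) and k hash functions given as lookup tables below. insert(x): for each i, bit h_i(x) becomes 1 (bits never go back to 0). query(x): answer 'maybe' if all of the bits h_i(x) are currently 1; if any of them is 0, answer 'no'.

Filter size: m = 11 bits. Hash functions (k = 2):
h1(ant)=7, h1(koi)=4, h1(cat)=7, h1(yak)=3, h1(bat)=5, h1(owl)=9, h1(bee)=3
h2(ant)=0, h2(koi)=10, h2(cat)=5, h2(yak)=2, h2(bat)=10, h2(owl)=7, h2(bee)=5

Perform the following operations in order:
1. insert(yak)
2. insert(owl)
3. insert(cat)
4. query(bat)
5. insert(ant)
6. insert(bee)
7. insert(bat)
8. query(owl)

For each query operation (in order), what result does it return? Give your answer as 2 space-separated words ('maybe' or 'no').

Start: bits=00000000000
Op 1: insert yak -> sets bits 2 3 -> bits=00110000000
Op 2: insert owl -> sets bits 7 9 -> bits=00110001010
Op 3: insert cat -> sets bits 5 7 -> bits=00110101010
Op 4: query bat -> checks bit5=1, bit10=0 (has a 0) -> no
Op 5: insert ant -> sets bits 0 7 -> bits=10110101010
Op 6: insert bee -> sets bits 3 5 -> bits=10110101010
Op 7: insert bat -> sets bits 5 10 -> bits=10110101011
Op 8: query owl -> checks bit7=1, bit9=1 (all 1) -> maybe
Query results in order: no maybe

Answer: no maybe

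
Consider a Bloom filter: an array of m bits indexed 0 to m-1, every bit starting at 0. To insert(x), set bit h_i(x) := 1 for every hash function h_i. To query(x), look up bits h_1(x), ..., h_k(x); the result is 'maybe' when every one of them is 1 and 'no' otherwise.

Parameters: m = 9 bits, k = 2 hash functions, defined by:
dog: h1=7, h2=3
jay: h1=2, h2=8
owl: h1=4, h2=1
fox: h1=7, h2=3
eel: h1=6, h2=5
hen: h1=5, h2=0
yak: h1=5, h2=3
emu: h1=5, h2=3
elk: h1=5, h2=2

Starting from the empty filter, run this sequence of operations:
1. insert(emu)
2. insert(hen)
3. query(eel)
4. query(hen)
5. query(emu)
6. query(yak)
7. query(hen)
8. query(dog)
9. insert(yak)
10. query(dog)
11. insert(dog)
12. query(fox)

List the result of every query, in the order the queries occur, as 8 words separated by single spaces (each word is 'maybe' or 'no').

Start: bits=000000000
Op 1: insert emu -> sets bits 3 5 -> bits=000101000
Op 2: insert hen -> sets bits 0 5 -> bits=100101000
Op 3: query eel -> checks bit5=1, bit6=0 (has a 0) -> no
Op 4: query hen -> checks bit0=1, bit5=1 (all 1) -> maybe
Op 5: query emu -> checks bit3=1, bit5=1 (all 1) -> maybe
Op 6: query yak -> checks bit3=1, bit5=1 (all 1) -> maybe
Op 7: query hen -> checks bit0=1, bit5=1 (all 1) -> maybe
Op 8: query dog -> checks bit3=1, bit7=0 (has a 0) -> no
Op 9: insert yak -> sets bits 3 5 -> bits=100101000
Op 10: query dog -> checks bit3=1, bit7=0 (has a 0) -> no
Op 11: insert dog -> sets bits 3 7 -> bits=100101010
Op 12: query fox -> checks bit3=1, bit7=1 (all 1) -> maybe
Query results in order: no maybe maybe maybe maybe no no maybe

Answer: no maybe maybe maybe maybe no no maybe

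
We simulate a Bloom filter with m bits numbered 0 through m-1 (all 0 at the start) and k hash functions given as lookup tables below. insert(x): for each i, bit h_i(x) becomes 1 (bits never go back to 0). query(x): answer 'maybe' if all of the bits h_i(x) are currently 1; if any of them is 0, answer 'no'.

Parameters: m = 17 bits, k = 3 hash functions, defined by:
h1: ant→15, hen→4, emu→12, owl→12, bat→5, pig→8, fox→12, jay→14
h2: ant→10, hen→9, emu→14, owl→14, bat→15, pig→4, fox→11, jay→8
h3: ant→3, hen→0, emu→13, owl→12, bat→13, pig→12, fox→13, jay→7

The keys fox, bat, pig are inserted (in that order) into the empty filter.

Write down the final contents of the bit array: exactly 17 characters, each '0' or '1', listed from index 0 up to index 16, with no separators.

Start: bits=00000000000000000
After insert 'fox': sets bits 11 12 13 -> bits=00000000000111000
After insert 'bat': sets bits 5 13 15 -> bits=00000100000111010
After insert 'pig': sets bits 4 8 12 -> bits=00001100100111010

Answer: 00001100100111010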